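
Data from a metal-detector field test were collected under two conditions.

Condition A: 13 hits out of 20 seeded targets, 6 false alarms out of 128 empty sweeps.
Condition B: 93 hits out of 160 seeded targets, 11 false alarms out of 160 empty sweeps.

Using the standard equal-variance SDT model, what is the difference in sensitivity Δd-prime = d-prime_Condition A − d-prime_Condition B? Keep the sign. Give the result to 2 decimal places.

Condition A: z(0.6500) = 0.385, z(0.0469) = -1.676, d' = 2.061
Condition B: z(0.5813) = 0.205, z(0.0688) = -1.485, d' = 1.690
Δd' = d'_Condition A − d'_Condition B = 2.061 − 1.690 = 0.371
Condition A has the higher sensitivity.

Δd-prime = 0.37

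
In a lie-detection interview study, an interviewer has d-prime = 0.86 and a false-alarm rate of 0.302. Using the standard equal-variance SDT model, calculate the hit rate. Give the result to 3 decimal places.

hit rate = 0.634

z(false-alarm rate) = z(0.302) = -0.5187
z(H) = z(FA) + d' = -0.5187 + 0.86 = 0.3413
hit rate = Φ(0.3413) = 0.6336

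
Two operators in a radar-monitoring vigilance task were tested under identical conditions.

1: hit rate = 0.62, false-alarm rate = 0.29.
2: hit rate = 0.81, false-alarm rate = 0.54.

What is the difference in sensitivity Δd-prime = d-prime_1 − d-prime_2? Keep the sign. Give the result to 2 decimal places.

Δd-prime = 0.08

1: z(0.62) = 0.305, z(0.29) = -0.553, d' = 0.858
2: z(0.81) = 0.878, z(0.54) = 0.100, d' = 0.778
Δd' = d'_1 − d'_2 = 0.858 − 0.778 = 0.080
1 has the higher sensitivity.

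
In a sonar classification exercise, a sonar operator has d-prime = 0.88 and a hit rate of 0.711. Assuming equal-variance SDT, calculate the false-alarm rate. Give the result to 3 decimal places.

false-alarm rate = 0.373

z(hit rate) = z(0.711) = 0.5563
z(FA) = z(H) − d' = 0.5563 − 0.88 = -0.3237
false-alarm rate = Φ(-0.3237) = 0.3731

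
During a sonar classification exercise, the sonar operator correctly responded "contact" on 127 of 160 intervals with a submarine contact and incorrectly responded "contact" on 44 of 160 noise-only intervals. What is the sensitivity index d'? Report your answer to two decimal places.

d' = 1.42

H = 127/160 = 0.7937
FA = 44/160 = 0.2750
Φ⁻¹(0.7937) = 0.819, Φ⁻¹(0.2750) = -0.598
d' = z(H) − z(FA) = 0.819 − (-0.598) = 1.417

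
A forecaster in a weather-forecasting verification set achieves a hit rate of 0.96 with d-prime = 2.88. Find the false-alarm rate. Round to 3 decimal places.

z(hit rate) = z(0.96) = 1.7507
z(FA) = z(H) − d' = 1.7507 − 2.88 = -1.1293
false-alarm rate = Φ(-1.1293) = 0.1294

false-alarm rate = 0.129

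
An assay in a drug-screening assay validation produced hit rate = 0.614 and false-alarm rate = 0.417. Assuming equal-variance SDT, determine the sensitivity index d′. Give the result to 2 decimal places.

z(H) = z(0.614) = 0.2898
z(FA) = z(0.417) = -0.2096
d' = z(H) − z(FA) = 0.2898 − (-0.2096) = 0.4994

d′ = 0.50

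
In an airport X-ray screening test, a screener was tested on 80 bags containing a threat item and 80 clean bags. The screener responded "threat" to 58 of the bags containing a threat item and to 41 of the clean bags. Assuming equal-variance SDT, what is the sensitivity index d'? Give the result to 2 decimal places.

d' = 0.57

H = 58/80 = 0.7250
FA = 41/80 = 0.5125
z(H) = 0.5978
z(FA) = 0.0313
d' = z(H) − z(FA) = 0.5978 − 0.0313 = 0.5665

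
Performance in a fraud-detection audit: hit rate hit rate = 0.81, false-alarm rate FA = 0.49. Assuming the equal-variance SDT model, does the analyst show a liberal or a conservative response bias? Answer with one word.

liberal

z(H) = 0.878, z(FA) = -0.025
c = −½·(z(H) + z(FA)) = -0.4265
c < 0 → liberal criterion (biased toward responding “yes”).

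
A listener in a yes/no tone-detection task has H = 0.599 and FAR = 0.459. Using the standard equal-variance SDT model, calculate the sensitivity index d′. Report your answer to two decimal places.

z(0.599) = 0.2508, z(0.459) = -0.1030
d' = z(H) − z(FA) = 0.2508 − (-0.1030) = 0.3538

d′ = 0.35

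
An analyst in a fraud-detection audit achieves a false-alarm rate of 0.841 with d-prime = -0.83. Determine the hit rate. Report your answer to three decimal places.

z(false-alarm rate) = z(0.841) = 0.9986
z(H) = z(FA) + d' = 0.9986 + (-0.83) = 0.1686
hit rate = Φ(0.1686) = 0.5669

hit rate = 0.567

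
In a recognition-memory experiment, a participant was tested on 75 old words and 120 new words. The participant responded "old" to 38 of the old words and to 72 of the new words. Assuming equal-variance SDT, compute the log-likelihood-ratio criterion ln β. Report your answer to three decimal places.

H = 38/75 = 0.5067
FA = 72/120 = 0.6000
Φ⁻¹(H) = 0.0168
Φ⁻¹(FA) = 0.2533
ln β = −½·[z(H)² − z(FA)²] = −0.5 × (0.0003 − 0.0642) = 0.03195

ln β = 0.032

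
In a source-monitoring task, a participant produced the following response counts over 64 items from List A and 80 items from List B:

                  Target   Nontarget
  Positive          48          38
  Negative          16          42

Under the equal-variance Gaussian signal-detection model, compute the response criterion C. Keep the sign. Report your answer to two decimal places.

H = 48/64 = 0.7500
FA = 38/80 = 0.4750
z(H) = 0.6745
z(FA) = -0.0627
c = −½·[z(H) + z(FA)] = −0.5 × (0.6745 + (-0.0627)) = -0.3059

C = -0.31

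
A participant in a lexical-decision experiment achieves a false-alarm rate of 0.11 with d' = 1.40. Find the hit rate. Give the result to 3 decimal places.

hit rate = 0.569

z(false-alarm rate) = z(0.11) = -1.2265
z(H) = z(FA) + d' = -1.2265 + 1.40 = 0.1735
hit rate = Φ(0.1735) = 0.5689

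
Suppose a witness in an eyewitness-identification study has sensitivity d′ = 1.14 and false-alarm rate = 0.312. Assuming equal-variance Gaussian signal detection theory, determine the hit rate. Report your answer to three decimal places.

hit rate = 0.742

z(false-alarm rate) = z(0.312) = -0.4902
z(H) = z(FA) + d' = -0.4902 + 1.14 = 0.6498
hit rate = Φ(0.6498) = 0.7421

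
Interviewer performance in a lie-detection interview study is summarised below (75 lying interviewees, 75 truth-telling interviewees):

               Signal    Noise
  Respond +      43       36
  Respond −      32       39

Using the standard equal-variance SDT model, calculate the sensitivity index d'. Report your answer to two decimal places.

d' = 0.24

H = 43/75 = 0.5733
FA = 36/75 = 0.4800
z(0.5733) = 0.1848, z(0.4800) = -0.0502
d' = z(H) − z(FA) = 0.1848 − (-0.0502) = 0.2350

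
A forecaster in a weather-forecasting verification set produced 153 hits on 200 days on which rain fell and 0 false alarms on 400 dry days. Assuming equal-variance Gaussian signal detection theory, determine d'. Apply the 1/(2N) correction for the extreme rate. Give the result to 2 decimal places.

The false-alarm rate is 0/400 = 0, so apply the 1/(2N) correction: FA → 1/(2·400) = 0.00125.
z(H) = z(0.76500) = 0.722
z(FA) = z(0.00125) = -3.023
d' = 0.722 − (-3.023) = 3.745

d' = 3.75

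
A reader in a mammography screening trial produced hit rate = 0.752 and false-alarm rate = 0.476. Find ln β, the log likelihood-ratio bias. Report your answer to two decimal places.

z(H) = 0.681
z(FA) = -0.060
ln β = −½·[z(H)² − z(FA)²] = −0.5 × (0.464 − 0.004) = -0.230

ln β = -0.23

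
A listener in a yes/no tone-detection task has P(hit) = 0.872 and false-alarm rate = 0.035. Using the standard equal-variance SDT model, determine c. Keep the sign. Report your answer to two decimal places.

z(H) = z(0.872) = 1.136
z(FA) = z(0.035) = -1.812
c = −½·[z(H) + z(FA)] = −0.5 × (1.136 + (-1.812)) = 0.338
c > 0: the listener has a conservative response bias.

c = 0.34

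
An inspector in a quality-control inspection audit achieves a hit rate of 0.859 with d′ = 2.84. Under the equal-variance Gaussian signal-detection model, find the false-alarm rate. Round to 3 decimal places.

false-alarm rate = 0.039

z(hit rate) = z(0.859) = 1.0758
z(FA) = z(H) − d' = 1.0758 − 2.84 = -1.7642
false-alarm rate = Φ(-1.7642) = 0.0388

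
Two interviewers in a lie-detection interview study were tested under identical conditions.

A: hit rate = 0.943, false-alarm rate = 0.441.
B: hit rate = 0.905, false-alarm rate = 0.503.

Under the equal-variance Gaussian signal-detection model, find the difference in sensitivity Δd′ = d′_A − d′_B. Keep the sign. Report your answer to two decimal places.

A: z(0.943) = 1.580, z(0.441) = -0.148, d' = 1.728
B: z(0.905) = 1.311, z(0.503) = 0.008, d' = 1.303
Δd' = d'_A − d'_B = 1.728 − 1.303 = 0.425
A has the higher sensitivity.

Δd′ = 0.43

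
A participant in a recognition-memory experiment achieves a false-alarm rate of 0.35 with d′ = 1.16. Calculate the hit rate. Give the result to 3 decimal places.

hit rate = 0.781

z(false-alarm rate) = z(0.35) = -0.3853
z(H) = z(FA) + d' = -0.3853 + 1.16 = 0.7747
hit rate = Φ(0.7747) = 0.7807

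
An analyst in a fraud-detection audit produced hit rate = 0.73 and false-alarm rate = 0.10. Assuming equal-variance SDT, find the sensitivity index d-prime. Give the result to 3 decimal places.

d-prime = 1.894

z(H) = 0.6128
z(FA) = -1.2816
d' = z(H) − z(FA) = 0.6128 − (-1.2816) = 1.8944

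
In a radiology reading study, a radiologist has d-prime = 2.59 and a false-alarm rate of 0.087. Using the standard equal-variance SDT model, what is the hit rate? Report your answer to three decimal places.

hit rate = 0.891

z(false-alarm rate) = z(0.087) = -1.3595
z(H) = z(FA) + d' = -1.3595 + 2.59 = 1.2305
hit rate = Φ(1.2305) = 0.8907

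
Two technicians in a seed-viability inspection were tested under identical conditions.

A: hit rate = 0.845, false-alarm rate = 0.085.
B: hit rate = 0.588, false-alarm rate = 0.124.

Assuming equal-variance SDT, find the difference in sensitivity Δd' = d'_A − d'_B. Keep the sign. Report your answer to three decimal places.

Δd' = 1.010

A: z(0.845) = 1.0152, z(0.085) = -1.3722, d' = 2.3874
B: z(0.588) = 0.2224, z(0.124) = -1.1552, d' = 1.3776
Δd' = d'_A − d'_B = 2.3874 − 1.3776 = 1.0098
A has the higher sensitivity.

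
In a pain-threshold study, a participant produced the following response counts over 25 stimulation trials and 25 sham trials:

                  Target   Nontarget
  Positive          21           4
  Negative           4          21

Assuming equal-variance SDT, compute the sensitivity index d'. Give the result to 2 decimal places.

d' = 1.99

H = 21/25 = 0.8400
FA = 4/25 = 0.1600
z(H) = z(0.8400) = 0.994
z(FA) = z(0.1600) = -0.994
d' = z(H) − z(FA) = 0.994 − (-0.994) = 1.988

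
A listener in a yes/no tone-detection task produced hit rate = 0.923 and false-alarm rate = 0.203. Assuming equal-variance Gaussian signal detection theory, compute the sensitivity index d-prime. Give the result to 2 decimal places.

Φ⁻¹(H) = 1.4255
Φ⁻¹(FA) = -0.8310
d' = z(H) − z(FA) = 1.4255 − (-0.8310) = 2.2565

d-prime = 2.26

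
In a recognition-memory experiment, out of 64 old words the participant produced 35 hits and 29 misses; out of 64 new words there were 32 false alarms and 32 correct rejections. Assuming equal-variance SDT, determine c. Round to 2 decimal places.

H = 35/64 = 0.5469
FA = 32/64 = 0.5000
z(0.5469) = 0.118, z(0.5000) = 0.000
c = −½·[z(H) + z(FA)] = −0.5 × (0.118 + 0.000) = -0.059
c < 0: the participant has a liberal response bias.

c = -0.06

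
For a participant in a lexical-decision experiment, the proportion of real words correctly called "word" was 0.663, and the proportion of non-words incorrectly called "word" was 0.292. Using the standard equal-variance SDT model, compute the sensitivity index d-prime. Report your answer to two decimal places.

d-prime = 0.97

Φ⁻¹(H) = 0.421
Φ⁻¹(FA) = -0.548
d' = z(H) − z(FA) = 0.421 − (-0.548) = 0.969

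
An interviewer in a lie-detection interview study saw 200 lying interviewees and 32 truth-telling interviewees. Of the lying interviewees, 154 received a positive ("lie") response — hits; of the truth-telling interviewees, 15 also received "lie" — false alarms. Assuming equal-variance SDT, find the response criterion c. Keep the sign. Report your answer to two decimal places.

c = -0.33

H = 154/200 = 0.7700
FA = 15/32 = 0.4688
z(H) = 0.7388
z(FA) = -0.0783
c = −½·[z(H) + z(FA)] = −0.5 × (0.7388 + (-0.0783)) = -0.33025
c < 0: the interviewer has a liberal response bias.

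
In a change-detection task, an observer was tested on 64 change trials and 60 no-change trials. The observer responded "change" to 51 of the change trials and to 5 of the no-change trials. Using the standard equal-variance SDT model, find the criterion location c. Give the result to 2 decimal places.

H = 51/64 = 0.7969
FA = 5/60 = 0.0833
Φ⁻¹(0.7969) = 0.8306, Φ⁻¹(0.0833) = -1.3832
c = −½·[z(H) + z(FA)] = −0.5 × (0.8306 + (-1.3832)) = 0.2763
c > 0: the observer has a conservative response bias.

c = 0.28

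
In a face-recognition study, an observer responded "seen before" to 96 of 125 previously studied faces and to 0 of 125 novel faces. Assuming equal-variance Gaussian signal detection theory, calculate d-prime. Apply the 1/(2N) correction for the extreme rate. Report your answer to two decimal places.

d-prime = 3.38

The false-alarm rate is 0/125 = 0, so apply the 1/(2N) correction: FA → 1/(2·125) = 0.00400.
z(H) = z(0.76800) = 0.732
z(FA) = z(0.00400) = -2.652
d' = 0.732 − (-2.652) = 3.384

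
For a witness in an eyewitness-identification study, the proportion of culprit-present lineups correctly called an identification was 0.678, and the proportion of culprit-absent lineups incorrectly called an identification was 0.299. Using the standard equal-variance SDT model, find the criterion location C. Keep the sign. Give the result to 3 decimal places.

C = 0.033

z(0.678) = 0.4621, z(0.299) = -0.5273
c = −½·[z(H) + z(FA)] = −0.5 × (0.4621 + (-0.5273)) = 0.0326
c > 0: the witness has a conservative response bias.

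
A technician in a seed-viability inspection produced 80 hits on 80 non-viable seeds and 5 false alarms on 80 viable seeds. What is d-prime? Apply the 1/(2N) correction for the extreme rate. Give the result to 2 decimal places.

The hit rate is 80/80 = 1, so apply the 1/(2N) correction: H → 1 − 1/(2·80) = 0.99375.
z(H) = z(0.99375) = 2.498
z(FA) = z(0.06250) = -1.534
d' = 2.498 − (-1.534) = 4.032

d-prime = 4.03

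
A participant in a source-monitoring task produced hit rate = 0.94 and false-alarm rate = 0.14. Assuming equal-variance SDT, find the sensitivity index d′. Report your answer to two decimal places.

d′ = 2.64

z(H) = z(0.94) = 1.555
z(FA) = z(0.14) = -1.080
d' = z(H) − z(FA) = 1.555 − (-1.080) = 2.635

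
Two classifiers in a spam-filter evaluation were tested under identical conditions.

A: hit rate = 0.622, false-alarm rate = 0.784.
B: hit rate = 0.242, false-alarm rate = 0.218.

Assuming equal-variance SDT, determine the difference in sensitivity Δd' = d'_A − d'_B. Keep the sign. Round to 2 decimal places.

A: z(0.622) = 0.311, z(0.784) = 0.786, d' = -0.475
B: z(0.242) = -0.700, z(0.218) = -0.779, d' = 0.079
Δd' = d'_A − d'_B = -0.475 − 0.079 = -0.554
B has the higher sensitivity.

Δd' = -0.55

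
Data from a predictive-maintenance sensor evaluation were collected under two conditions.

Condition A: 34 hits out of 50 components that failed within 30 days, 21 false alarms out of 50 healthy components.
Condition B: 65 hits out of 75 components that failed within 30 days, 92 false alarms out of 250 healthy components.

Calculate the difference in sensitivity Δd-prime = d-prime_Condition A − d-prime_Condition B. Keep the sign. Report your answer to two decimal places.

Condition A: z(0.6800) = 0.468, z(0.4200) = -0.202, d' = 0.670
Condition B: z(0.8667) = 1.111, z(0.3680) = -0.337, d' = 1.448
Δd' = d'_Condition A − d'_Condition B = 0.670 − 1.448 = -0.778
Condition B has the higher sensitivity.

Δd-prime = -0.78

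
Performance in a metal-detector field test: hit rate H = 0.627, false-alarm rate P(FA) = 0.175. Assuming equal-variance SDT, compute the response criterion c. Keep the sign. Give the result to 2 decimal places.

z(H) = 0.324
z(FA) = -0.935
c = −½·[z(H) + z(FA)] = −0.5 × (0.324 + (-0.935)) = 0.3055
c > 0: the operator has a conservative response bias.

c = 0.31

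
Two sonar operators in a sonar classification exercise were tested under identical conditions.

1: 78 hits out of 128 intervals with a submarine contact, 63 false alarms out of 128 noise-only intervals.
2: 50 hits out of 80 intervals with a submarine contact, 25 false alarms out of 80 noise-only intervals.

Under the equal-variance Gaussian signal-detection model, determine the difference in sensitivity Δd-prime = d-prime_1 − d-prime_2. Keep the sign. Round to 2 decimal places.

1: z(0.6094) = 0.278, z(0.4922) = -0.020, d' = 0.298
2: z(0.6250) = 0.319, z(0.3125) = -0.489, d' = 0.808
Δd' = d'_1 − d'_2 = 0.298 − 0.808 = -0.510
2 has the higher sensitivity.

Δd-prime = -0.51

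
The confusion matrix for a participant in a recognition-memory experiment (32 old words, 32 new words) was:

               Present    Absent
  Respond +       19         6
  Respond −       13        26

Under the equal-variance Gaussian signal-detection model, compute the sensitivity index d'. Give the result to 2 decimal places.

H = 19/32 = 0.5938
FA = 6/32 = 0.1875
z(0.5938) = 0.2373, z(0.1875) = -0.8871
d' = z(H) − z(FA) = 0.2373 − (-0.8871) = 1.1244

d' = 1.12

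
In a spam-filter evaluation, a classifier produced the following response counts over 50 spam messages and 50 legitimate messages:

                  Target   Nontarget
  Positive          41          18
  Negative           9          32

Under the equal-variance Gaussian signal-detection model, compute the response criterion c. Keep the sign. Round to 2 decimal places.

c = -0.28

H = 41/50 = 0.8200
FA = 18/50 = 0.3600
Φ⁻¹(0.8200) = 0.915, Φ⁻¹(0.3600) = -0.358
c = −½·[z(H) + z(FA)] = −0.5 × (0.915 + (-0.358)) = -0.2785
c < 0: the classifier has a liberal response bias.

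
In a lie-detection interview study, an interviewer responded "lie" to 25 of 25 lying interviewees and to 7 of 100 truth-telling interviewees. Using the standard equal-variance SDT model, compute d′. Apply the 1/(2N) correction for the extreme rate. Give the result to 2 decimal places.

The hit rate is 25/25 = 1, so apply the 1/(2N) correction: H → 1 − 1/(2·25) = 0.98000.
z(H) = z(0.98000) = 2.054
z(FA) = z(0.07000) = -1.476
d' = 2.054 − (-1.476) = 3.530

d′ = 3.53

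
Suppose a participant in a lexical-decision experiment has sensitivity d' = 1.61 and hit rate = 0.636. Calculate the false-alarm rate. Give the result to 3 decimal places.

false-alarm rate = 0.103

z(hit rate) = z(0.636) = 0.3478
z(FA) = z(H) − d' = 0.3478 − 1.61 = -1.2622
false-alarm rate = Φ(-1.2622) = 0.1034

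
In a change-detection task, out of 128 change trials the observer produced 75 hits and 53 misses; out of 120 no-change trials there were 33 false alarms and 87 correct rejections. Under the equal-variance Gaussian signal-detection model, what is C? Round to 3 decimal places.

H = 75/128 = 0.5859
FA = 33/120 = 0.2750
z(0.5859) = 0.2170, z(0.2750) = -0.5978
c = −½·[z(H) + z(FA)] = −0.5 × (0.2170 + (-0.5978)) = 0.1904
c > 0: the observer has a conservative response bias.

C = 0.190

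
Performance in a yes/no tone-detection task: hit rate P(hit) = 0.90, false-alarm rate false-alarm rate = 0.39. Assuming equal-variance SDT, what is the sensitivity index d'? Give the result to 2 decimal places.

Φ⁻¹(0.90) = 1.2816, Φ⁻¹(0.39) = -0.2793
d' = z(H) − z(FA) = 1.2816 − (-0.2793) = 1.5609

d' = 1.56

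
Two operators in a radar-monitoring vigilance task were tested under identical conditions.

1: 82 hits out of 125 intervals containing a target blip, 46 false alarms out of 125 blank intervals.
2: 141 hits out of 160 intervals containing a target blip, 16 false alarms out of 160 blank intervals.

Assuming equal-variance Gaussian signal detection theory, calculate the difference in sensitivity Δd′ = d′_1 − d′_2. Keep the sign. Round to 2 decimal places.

1: z(0.6560) = 0.402, z(0.3680) = -0.337, d' = 0.739
2: z(0.8812) = 1.181, z(0.1000) = -1.282, d' = 2.463
Δd' = d'_1 − d'_2 = 0.739 − 2.463 = -1.724
2 has the higher sensitivity.

Δd′ = -1.72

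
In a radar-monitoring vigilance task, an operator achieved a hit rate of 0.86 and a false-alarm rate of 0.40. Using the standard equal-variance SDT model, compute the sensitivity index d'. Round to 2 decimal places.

d' = 1.33

Φ⁻¹(0.86) = 1.080, Φ⁻¹(0.40) = -0.253
d' = z(H) − z(FA) = 1.080 − (-0.253) = 1.333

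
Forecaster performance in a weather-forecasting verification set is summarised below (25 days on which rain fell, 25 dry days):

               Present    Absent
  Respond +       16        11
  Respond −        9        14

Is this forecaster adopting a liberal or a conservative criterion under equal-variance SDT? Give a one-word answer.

liberal

z(H) = 0.358, z(FA) = -0.151
c = −½·(z(H) + z(FA)) = -0.1035
c < 0 → liberal criterion (biased toward responding “yes”).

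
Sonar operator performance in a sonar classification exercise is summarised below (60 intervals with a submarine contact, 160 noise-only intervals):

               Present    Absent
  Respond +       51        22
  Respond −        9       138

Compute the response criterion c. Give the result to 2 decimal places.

H = 51/60 = 0.8500
FA = 22/160 = 0.1375
z(H) = 1.036
z(FA) = -1.092
c = −½·[z(H) + z(FA)] = −0.5 × (1.036 + (-1.092)) = 0.028

c = 0.03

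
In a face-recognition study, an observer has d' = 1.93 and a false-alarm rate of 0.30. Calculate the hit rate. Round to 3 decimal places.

z(false-alarm rate) = z(0.30) = -0.5244
z(H) = z(FA) + d' = -0.5244 + 1.93 = 1.4056
hit rate = Φ(1.4056) = 0.9201

hit rate = 0.920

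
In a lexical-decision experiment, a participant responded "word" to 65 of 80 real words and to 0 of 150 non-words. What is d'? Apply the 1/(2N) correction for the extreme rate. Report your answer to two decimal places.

The false-alarm rate is 0/150 = 0, so apply the 1/(2N) correction: FA → 1/(2·150) = 0.00333.
z(H) = z(0.81250) = 0.887
z(FA) = z(0.00333) = -2.713
d' = 0.887 − (-2.713) = 3.600

d' = 3.60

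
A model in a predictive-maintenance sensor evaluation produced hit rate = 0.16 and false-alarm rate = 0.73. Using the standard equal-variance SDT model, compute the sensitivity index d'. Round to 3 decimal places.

Φ⁻¹(H) = -0.9945
Φ⁻¹(FA) = 0.6128
d' = z(H) − z(FA) = -0.9945 − 0.6128 = -1.6073

d' = -1.607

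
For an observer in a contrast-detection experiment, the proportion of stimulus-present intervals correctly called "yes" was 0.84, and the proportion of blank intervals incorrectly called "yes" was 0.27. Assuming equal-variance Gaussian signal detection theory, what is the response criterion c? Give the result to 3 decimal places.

Φ⁻¹(H) = 0.9945
Φ⁻¹(FA) = -0.6128
c = −½·[z(H) + z(FA)] = −0.5 × (0.9945 + (-0.6128)) = -0.19085

c = -0.191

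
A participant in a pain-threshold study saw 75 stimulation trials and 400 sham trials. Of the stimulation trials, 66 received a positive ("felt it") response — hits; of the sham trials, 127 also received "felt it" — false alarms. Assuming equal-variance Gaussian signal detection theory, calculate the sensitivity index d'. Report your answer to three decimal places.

d' = 1.650

H = 66/75 = 0.8800
FA = 127/400 = 0.3175
z(0.8800) = 1.1750, z(0.3175) = -0.4747
d' = z(H) − z(FA) = 1.1750 − (-0.4747) = 1.6497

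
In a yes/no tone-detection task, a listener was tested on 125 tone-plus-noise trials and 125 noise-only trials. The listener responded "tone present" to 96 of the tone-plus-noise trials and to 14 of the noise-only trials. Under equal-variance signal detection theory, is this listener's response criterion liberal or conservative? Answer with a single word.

conservative

z(H) = 0.732, z(FA) = -1.216
c = −½·(z(H) + z(FA)) = 0.242
c > 0 → conservative criterion (biased toward responding “no”).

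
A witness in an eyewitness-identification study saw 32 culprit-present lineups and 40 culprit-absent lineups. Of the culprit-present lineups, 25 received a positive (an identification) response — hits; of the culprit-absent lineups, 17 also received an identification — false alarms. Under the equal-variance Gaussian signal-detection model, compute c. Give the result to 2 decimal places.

c = -0.29

H = 25/32 = 0.7812
FA = 17/40 = 0.4250
z(H) = z(0.7812) = 0.776
z(FA) = z(0.4250) = -0.189
c = −½·[z(H) + z(FA)] = −0.5 × (0.776 + (-0.189)) = -0.2935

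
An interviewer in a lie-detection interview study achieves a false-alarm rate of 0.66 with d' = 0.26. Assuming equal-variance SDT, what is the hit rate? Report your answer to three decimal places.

z(false-alarm rate) = z(0.66) = 0.4125
z(H) = z(FA) + d' = 0.4125 + 0.26 = 0.6725
hit rate = Φ(0.6725) = 0.7494

hit rate = 0.749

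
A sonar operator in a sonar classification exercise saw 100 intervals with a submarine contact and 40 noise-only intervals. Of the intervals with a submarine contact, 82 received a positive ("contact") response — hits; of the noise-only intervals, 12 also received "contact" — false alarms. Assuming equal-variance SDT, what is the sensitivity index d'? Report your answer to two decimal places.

H = 82/100 = 0.8200
FA = 12/40 = 0.3000
z(0.8200) = 0.915, z(0.3000) = -0.524
d' = z(H) − z(FA) = 0.915 − (-0.524) = 1.439

d' = 1.44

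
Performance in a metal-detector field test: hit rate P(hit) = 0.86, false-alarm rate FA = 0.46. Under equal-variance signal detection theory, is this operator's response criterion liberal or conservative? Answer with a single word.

z(H) = 1.080, z(FA) = -0.100
c = −½·(z(H) + z(FA)) = -0.490
c < 0 → liberal criterion (biased toward responding “yes”).

liberal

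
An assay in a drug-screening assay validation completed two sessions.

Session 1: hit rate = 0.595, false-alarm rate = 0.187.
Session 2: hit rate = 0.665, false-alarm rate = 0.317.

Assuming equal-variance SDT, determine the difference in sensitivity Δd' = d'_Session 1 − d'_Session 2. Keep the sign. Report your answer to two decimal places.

Δd' = 0.23

Session 1: z(0.595) = 0.240, z(0.187) = -0.889, d' = 1.129
Session 2: z(0.665) = 0.426, z(0.317) = -0.476, d' = 0.902
Δd' = d'_Session 1 − d'_Session 2 = 1.129 − 0.902 = 0.227
Session 1 has the higher sensitivity.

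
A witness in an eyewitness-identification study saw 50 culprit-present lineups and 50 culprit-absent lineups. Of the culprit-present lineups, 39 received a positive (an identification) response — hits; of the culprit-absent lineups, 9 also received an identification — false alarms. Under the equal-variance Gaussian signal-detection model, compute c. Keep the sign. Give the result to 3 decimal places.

c = 0.072

H = 39/50 = 0.7800
FA = 9/50 = 0.1800
z(H) = z(0.7800) = 0.7722
z(FA) = z(0.1800) = -0.9154
c = −½·[z(H) + z(FA)] = −0.5 × (0.7722 + (-0.9154)) = 0.0716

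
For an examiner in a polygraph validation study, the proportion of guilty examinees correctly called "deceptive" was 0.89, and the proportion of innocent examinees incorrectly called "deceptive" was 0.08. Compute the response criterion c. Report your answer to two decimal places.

z(H) = 1.227
z(FA) = -1.405
c = −½·[z(H) + z(FA)] = −0.5 × (1.227 + (-1.405)) = 0.089

c = 0.09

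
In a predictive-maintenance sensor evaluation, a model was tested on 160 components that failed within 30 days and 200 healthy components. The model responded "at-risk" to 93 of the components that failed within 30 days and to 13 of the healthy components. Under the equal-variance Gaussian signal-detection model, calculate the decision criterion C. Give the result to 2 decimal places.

C = 0.65

H = 93/160 = 0.5813
FA = 13/200 = 0.0650
Φ⁻¹(H) = Φ⁻¹(0.5813) = 0.205
Φ⁻¹(FA) = Φ⁻¹(0.0650) = -1.514
c = −½·[z(H) + z(FA)] = −0.5 × (0.205 + (-1.514)) = 0.6545
c > 0: the model has a conservative response bias.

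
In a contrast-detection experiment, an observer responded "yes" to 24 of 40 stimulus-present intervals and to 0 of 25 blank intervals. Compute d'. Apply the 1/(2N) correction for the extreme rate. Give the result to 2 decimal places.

The false-alarm rate is 0/25 = 0, so apply the 1/(2N) correction: FA → 1/(2·25) = 0.02000.
z(H) = z(0.60000) = 0.253
z(FA) = z(0.02000) = -2.054
d' = 0.253 − (-2.054) = 2.307

d' = 2.31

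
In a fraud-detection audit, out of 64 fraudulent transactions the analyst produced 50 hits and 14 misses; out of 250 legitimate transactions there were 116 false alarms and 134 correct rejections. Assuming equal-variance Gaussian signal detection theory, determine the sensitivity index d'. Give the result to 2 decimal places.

H = 50/64 = 0.7812
FA = 116/250 = 0.4640
z(H) = z(0.7812) = 0.7763
z(FA) = z(0.4640) = -0.0904
d' = z(H) − z(FA) = 0.7763 − (-0.0904) = 0.8667

d' = 0.87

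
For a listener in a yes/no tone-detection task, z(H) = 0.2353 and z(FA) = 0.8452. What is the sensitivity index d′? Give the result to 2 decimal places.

d′ = -0.61

d' = z(H) − z(FA) = 0.2353 − 0.8452 = -0.6099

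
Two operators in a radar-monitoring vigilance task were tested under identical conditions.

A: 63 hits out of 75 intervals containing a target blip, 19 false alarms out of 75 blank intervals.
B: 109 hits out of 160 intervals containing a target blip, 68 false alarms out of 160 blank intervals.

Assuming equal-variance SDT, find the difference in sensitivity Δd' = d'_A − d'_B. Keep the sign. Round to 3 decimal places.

Δd' = 0.998

A: z(0.8400) = 0.9945, z(0.2533) = -0.6641, d' = 1.6586
B: z(0.6813) = 0.4713, z(0.4250) = -0.1891, d' = 0.6604
Δd' = d'_A − d'_B = 1.6586 − 0.6604 = 0.9982
A has the higher sensitivity.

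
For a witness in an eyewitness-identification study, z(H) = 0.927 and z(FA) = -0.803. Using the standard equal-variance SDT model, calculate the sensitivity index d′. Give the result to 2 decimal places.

d′ = 1.73

d' = z(H) − z(FA) = 0.927 − (-0.803) = 1.730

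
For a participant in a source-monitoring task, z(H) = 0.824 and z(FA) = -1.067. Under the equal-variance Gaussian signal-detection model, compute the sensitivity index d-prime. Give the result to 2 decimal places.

d-prime = 1.89

d' = z(H) − z(FA) = 0.824 − (-1.067) = 1.891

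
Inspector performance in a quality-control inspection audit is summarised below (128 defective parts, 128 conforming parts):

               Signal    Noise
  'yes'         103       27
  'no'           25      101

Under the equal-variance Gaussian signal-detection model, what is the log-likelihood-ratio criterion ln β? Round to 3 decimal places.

ln β = -0.046

H = 103/128 = 0.8047
FA = 27/128 = 0.2109
Φ⁻¹(0.8047) = 0.8585, Φ⁻¹(0.2109) = -0.8033
ln β = −½·[z(H)² − z(FA)²] = −0.5 × (0.7370 − 0.6453) = -0.04585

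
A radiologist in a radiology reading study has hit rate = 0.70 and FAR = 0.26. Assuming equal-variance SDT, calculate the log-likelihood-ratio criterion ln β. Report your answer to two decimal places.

ln β = 0.07

z(H) = z(0.70) = 0.524
z(FA) = z(0.26) = -0.643
ln β = −½·[z(H)² − z(FA)²] = −0.5 × (0.275 − 0.413) = 0.069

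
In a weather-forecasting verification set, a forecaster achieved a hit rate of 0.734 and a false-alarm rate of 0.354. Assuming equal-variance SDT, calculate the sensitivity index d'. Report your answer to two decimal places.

d' = 1.00

Φ⁻¹(0.734) = 0.625, Φ⁻¹(0.354) = -0.375
d' = z(H) − z(FA) = 0.625 − (-0.375) = 1.000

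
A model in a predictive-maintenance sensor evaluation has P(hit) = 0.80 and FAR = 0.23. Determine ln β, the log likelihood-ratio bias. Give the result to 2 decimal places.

z(H) = 0.842
z(FA) = -0.739
ln β = −½·[z(H)² − z(FA)²] = −0.5 × (0.709 − 0.546) = -0.0815

ln β = -0.08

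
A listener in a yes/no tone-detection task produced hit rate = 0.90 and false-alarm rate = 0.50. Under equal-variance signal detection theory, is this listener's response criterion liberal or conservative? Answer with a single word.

z(H) = 1.282, z(FA) = 0.000
c = −½·(z(H) + z(FA)) = -0.641
c < 0 → liberal criterion (biased toward responding “yes”).

liberal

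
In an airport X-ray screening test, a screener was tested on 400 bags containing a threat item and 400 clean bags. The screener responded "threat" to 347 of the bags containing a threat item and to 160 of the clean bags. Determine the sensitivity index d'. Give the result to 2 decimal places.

H = 347/400 = 0.8675
FA = 160/400 = 0.4000
z(0.8675) = 1.115, z(0.4000) = -0.253
d' = z(H) − z(FA) = 1.115 − (-0.253) = 1.368

d' = 1.37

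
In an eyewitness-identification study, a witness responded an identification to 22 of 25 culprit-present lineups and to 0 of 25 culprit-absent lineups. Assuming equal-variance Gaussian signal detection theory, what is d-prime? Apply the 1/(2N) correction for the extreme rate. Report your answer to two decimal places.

d-prime = 3.23

The false-alarm rate is 0/25 = 0, so apply the 1/(2N) correction: FA → 1/(2·25) = 0.02000.
z(H) = z(0.88000) = 1.175
z(FA) = z(0.02000) = -2.054
d' = 1.175 − (-2.054) = 3.229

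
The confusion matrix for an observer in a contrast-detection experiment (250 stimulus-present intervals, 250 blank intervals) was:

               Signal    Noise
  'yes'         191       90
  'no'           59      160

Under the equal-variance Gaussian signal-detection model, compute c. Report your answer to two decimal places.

c = -0.18

H = 191/250 = 0.7640
FA = 90/250 = 0.3600
Φ⁻¹(H) = Φ⁻¹(0.7640) = 0.719
Φ⁻¹(FA) = Φ⁻¹(0.3600) = -0.358
c = −½·[z(H) + z(FA)] = −0.5 × (0.719 + (-0.358)) = -0.1805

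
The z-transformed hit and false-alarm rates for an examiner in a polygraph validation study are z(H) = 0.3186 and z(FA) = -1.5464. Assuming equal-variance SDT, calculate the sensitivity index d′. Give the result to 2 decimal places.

d' = z(H) − z(FA) = 0.3186 − (-1.5464) = 1.8650

d′ = 1.87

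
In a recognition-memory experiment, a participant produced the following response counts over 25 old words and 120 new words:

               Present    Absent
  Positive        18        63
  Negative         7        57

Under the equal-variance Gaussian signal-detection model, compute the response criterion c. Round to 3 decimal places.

c = -0.323

H = 18/25 = 0.7200
FA = 63/120 = 0.5250
Φ⁻¹(H) = Φ⁻¹(0.7200) = 0.5828
Φ⁻¹(FA) = Φ⁻¹(0.5250) = 0.0627
c = −½·[z(H) + z(FA)] = −0.5 × (0.5828 + 0.0627) = -0.32275
c < 0: the participant has a liberal response bias.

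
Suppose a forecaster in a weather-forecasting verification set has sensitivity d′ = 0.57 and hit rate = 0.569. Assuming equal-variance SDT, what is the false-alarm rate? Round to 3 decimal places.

z(hit rate) = z(0.569) = 0.1738
z(FA) = z(H) − d' = 0.1738 − 0.57 = -0.3962
false-alarm rate = Φ(-0.3962) = 0.3460

false-alarm rate = 0.346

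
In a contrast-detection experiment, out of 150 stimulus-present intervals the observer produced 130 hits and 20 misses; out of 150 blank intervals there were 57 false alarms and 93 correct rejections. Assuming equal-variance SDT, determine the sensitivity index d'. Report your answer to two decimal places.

H = 130/150 = 0.8667
FA = 57/150 = 0.3800
z(0.8667) = 1.1109, z(0.3800) = -0.3055
d' = z(H) − z(FA) = 1.1109 − (-0.3055) = 1.4164

d' = 1.42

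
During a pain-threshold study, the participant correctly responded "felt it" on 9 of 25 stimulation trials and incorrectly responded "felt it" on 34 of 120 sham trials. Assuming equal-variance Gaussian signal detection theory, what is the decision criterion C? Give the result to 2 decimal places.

C = 0.47

H = 9/25 = 0.3600
FA = 34/120 = 0.2833
z(H) = -0.358
z(FA) = -0.573
c = −½·[z(H) + z(FA)] = −0.5 × (-0.358 + (-0.573)) = 0.4655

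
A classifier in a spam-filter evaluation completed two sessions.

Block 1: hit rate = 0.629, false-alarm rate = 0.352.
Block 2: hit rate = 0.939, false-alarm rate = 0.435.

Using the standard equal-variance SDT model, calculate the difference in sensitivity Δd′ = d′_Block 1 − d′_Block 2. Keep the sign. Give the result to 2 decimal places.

Δd′ = -1.00

Block 1: z(0.629) = 0.329, z(0.352) = -0.380, d' = 0.709
Block 2: z(0.939) = 1.546, z(0.435) = -0.164, d' = 1.710
Δd' = d'_Block 1 − d'_Block 2 = 0.709 − 1.710 = -1.001
Block 2 has the higher sensitivity.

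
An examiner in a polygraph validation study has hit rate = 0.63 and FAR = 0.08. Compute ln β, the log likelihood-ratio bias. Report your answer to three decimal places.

z(H) = 0.3319
z(FA) = -1.4051
ln β = −½·[z(H)² − z(FA)²] = −0.5 × (0.1102 − 1.9743) = 0.93205

ln β = 0.932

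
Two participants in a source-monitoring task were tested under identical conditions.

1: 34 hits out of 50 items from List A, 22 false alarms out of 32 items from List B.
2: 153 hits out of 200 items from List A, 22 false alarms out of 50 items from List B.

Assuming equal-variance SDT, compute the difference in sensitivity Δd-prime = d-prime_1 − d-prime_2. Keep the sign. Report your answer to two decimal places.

1: z(0.6800) = 0.468, z(0.6875) = 0.489, d' = -0.021
2: z(0.7650) = 0.722, z(0.4400) = -0.151, d' = 0.873
Δd' = d'_1 − d'_2 = -0.021 − 0.873 = -0.894
2 has the higher sensitivity.

Δd-prime = -0.89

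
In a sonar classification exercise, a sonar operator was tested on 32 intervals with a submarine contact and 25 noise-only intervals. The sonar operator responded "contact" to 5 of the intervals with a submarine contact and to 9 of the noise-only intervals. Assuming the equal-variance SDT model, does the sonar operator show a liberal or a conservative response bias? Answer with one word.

conservative

z(H) = -1.010, z(FA) = -0.358
c = −½·(z(H) + z(FA)) = 0.684
c > 0 → conservative criterion (biased toward responding “no”).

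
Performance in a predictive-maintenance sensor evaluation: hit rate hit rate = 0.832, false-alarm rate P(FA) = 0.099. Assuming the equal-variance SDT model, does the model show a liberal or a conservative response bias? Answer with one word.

z(H) = 0.962, z(FA) = -1.287
c = −½·(z(H) + z(FA)) = 0.1625
c > 0 → conservative criterion (biased toward responding “no”).

conservative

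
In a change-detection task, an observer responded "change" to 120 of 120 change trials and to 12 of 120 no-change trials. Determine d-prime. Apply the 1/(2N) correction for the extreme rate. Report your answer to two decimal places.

d-prime = 3.92

The hit rate is 120/120 = 1, so apply the 1/(2N) correction: H → 1 − 1/(2·120) = 0.99583.
z(H) = z(0.99583) = 2.638
z(FA) = z(0.10000) = -1.282
d' = 2.638 − (-1.282) = 3.920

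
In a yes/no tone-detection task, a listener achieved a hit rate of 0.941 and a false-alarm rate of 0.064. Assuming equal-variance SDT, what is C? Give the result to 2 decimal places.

C = -0.02

Φ⁻¹(0.941) = 1.5632, Φ⁻¹(0.064) = -1.5220
c = −½·[z(H) + z(FA)] = −0.5 × (1.5632 + (-1.5220)) = -0.0206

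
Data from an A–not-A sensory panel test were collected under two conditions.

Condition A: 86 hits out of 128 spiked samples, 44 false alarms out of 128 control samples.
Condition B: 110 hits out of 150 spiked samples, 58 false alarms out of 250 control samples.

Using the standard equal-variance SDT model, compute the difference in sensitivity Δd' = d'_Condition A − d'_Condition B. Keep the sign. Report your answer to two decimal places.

Condition A: z(0.6719) = 0.445, z(0.3438) = -0.402, d' = 0.847
Condition B: z(0.7333) = 0.623, z(0.2320) = -0.732, d' = 1.355
Δd' = d'_Condition A − d'_Condition B = 0.847 − 1.355 = -0.508
Condition B has the higher sensitivity.

Δd' = -0.51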